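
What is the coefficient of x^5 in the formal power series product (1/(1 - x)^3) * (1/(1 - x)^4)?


Combine the factors: (1/(1 - x)^3) * (1/(1 - x)^4) = 1/(1 - x)^7.
Then use 1/(1 - x)^r = sum_{k>=0} C(k + r - 1, r - 1) x^k with r = 7 and k = 5:
C(11, 6) = 462.

462


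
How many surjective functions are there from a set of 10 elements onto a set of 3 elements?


By inclusion-exclusion on which target elements are missed, the number of surjections from an n-set onto a k-set is
surj(n, k) = sum_{j=0}^{k} (-1)^j C(k, j) (k - j)^n.
Equivalently surj(n, k) = k! * S(n, k), where S(n, k) is the Stirling number of the second kind.
For n = 10, k = 3:
S(10, 3) = 9330, so
surj = 3! * 9330 = 6 * 9330 = 55980.

55980


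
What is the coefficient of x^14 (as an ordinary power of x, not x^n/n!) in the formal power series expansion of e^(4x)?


The exponential series is e^y = sum_{k>=0} y^k / k!. Substituting y = 4x gives
e^(4x) = sum_{k>=0} 4^k x^k / k!.
So the coefficient of x^n is a^n/n! with a = 4, n = 14:
4^14 / 14! = 268435456/87178291200 = 131072/42567525

131072/42567525


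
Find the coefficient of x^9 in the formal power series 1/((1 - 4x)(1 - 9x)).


By partial fractions or Cauchy convolution:
The coefficient equals sum_{k=0}^{9} 4^k * 9^(9-k).
= 697147165

697147165


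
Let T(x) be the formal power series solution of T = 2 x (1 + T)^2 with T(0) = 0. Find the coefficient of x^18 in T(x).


Apply the Lagrange inversion formula: if T = 2 x * phi(T) with phi(t) = (1 + t)^2, then [x^n] T = 2^n * (1/n) [t^(n-1)] phi(t)^n = 2^n * (1/n) [t^(n-1)] (1 + t)^(2n) = 2^n * (1/n) C(2n, n-1).
Using the identity C(2n, n-1) = C(2n, n) * n / (n+1), the unscaled factor equals C(2n, n) / (n+1) = C_n, the n-th Catalan number.
For n = 18: C_18 = C(36, 18) / 19 = 9075135300/19 = 477638700.
With the 2^18 = 262144 factor, the coefficient is 262144 * 477638700 = 125210119372800.

125210119372800


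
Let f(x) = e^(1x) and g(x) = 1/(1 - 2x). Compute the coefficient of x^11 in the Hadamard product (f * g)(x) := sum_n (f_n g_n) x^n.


Expanding: f_k = 1^k/k! (from e^(1x)) and g_k = 2^k (from 1/(1 - 2x)). So the Hadamard coefficient (f * g)_k = 1^k 2^k / k! = (2)^k / k!.
For k = 11: 2^11/11! = 2048/39916800 = 8/155925.

8/155925


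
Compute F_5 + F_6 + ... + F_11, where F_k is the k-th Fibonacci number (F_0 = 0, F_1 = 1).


Use the identity sum_{k=0}^{N} F_k = F_{N+2} - 1 (which follows from F_{k+2} - F_{k+1} = F_k). Then
sum_{k=5}^{11} F_k = (F_{13} - 1) - (F_{6} - 1) = F_{13} - F_{6}.
Computing: F_{13} = 233, F_{6} = 8, so
Sum = 233 - 8 = 225.

225


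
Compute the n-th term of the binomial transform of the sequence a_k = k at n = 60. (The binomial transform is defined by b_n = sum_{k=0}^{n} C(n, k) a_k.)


With a_k = k, b_n = sum_{k=0}^{n} C(n, k) k. Using k * C(n, k) = n * C(n-1, k-1) gives b_n = n * sum_{k>=1} C(n-1, k-1) = n * 2^(n-1).
For n = 60: 60 * 2^59 = 60 * 576460752303423488 = 34587645138205409280.

34587645138205409280


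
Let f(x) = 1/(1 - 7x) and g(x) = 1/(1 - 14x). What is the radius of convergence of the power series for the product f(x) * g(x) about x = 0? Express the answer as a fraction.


The radius of 1/(1 - 7x) is 1/7 (nearest singularity at x = 1/7), and the radius of 1/(1 - 14x) is 1/14.
The product f(x)*g(x) = 1/((1 - 7x)(1 - 14x)) has singularities at both 1/7 and 1/14, so its radius of convergence is the distance to the nearest one:
min(1/7, 1/14) = 1/14.

1/14


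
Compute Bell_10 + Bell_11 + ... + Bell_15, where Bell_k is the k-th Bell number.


Recall Bell_k counts set partitions of a k-set (with Bell_0 = 1 by convention).
Bell_10 through Bell_15: 115975, 678570, 4213597, 27644437, 190899322, 1382958545
Sum = 115975 + 678570 + 4213597 + 27644437 + 190899322 + 1382958545 = 1606510446.

1606510446


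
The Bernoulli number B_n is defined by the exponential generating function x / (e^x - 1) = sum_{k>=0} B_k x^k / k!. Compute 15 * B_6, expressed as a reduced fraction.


Bernoulli numbers can also be computed recursively via B_0 = 1 and sum_{j=0}^{m} C(m+1, j) B_j = 0 for m >= 1. Odd-index Bernoulli numbers vanish for k >= 3.
Computing B_6 = 1/42, so 15 * B_6 = 15 * 1/42 = 5/14.

5/14


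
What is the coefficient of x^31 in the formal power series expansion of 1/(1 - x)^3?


The negative binomial / multiset identity is
1/(1 - x)^r = sum_{k>=0} C(k + r - 1, r - 1) x^k.
Here r = 3 and k = 31, so the coefficient is
C(31 + 2, 2) = C(33, 2)
= 528

528


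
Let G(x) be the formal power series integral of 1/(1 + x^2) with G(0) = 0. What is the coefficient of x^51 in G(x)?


1/(1 + x^2) = sum_{j>=0} (-1)^j x^(2j). Integrating termwise with G(0) = 0:
G(x) = sum_{j>=0} (-1)^j x^(2j+1) / (2j+1) = arctan(x).
Only odd powers are nonzero. For x^51 write 51 = 2*25 + 1, giving
(-1)^25 / 51 = -1/51 = -1/51.

-1/51


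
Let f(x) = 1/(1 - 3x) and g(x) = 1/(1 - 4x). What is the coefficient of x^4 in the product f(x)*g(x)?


The coefficient of x^n in f*g is the Cauchy product: sum_{k=0}^{n} a^k * b^(n-k).
With a=3, b=4, n=4:
sum_{k=0}^{4} 3^k * 4^(4-k)
= 781

781


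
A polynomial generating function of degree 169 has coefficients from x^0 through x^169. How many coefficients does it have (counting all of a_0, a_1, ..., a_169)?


A polynomial of degree 169 takes the form a_0 + a_1 x + ... + a_169 x^169.
The number of coefficients is 169 + 1 = 170.

170


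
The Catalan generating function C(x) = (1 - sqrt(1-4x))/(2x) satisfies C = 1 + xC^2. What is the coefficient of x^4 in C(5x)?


Substituting x -> 5x scales the n-th coefficient by 5^n, so [x^4] C(5x) = 5^4 * C_4.
C_4 = C(2*4, 4)/(5) = 70/5 = 14.
So 5^4 * 14 = 625 * 14 = 8750.

8750


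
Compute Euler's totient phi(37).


phi(n) counts integers in [1, n] coprime to n. Using the multiplicative formula phi(n) = n * prod_{p | n} (1 - 1/p):
37 = 37, so
phi(37) = 37 * (1 - 1/37) = 36.

36


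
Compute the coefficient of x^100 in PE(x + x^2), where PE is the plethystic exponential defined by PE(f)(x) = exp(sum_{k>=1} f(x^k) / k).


With f(x) = x + x^2, the exponent is sum_{k>=1} (x^k + x^(2k)) / k = -ln(1 - x) - ln(1 - x^2). Exponentiating:
PE(x + x^2) = 1 / ((1 - x)(1 - x^2)).
This is the generating function for partitions of n into parts of size 1 or 2. The number of 2's can be any j in 0..50, and the rest are 1's, so
[x^100] = floor(100/2) + 1 = 51.

51


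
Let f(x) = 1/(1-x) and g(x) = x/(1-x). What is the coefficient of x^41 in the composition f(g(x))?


First simplify the composition: f(g(x)) = 1/(1 - x/(1-x)) = (1-x)/((1-x) - x) = (1-x)/(1-2x).
Now extract the coefficient. Write (1-x)/(1-2x) = 1/(1-2x) - x/(1-2x).
The coefficient of x^n in 1/(1-2x) is 2^n, and in x/(1-2x) is 2^(n-1) (for n >= 1).
So the coefficient of x^41 is 2^41 - 2^40 = 2199023255552 - 1099511627776 = 1099511627776.

1099511627776


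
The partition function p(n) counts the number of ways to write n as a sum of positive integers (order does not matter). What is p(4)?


Using the generating function prod_{k>=1} 1/(1-x^k), we compute p(4).
By dynamic programming over parts 1 through 4:
p(4) = 5

5


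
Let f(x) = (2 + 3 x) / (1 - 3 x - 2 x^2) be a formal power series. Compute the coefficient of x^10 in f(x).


Write f(x) = sum_{k>=0} a_k x^k. Multiplying both sides by 1 - 3 x - 2 x^2 gives
(1 - 3 x - 2 x^2) sum_{k>=0} a_k x^k = 2 + 3 x.
Matching coefficients:
 x^0: a_0 = 2
 x^1: a_1 - 3 a_0 = 3  =>  a_1 = 3*2 + 3 = 9
 x^k (k >= 2): a_k = 3 a_{k-1} + 2 a_{k-2}.
Iterating: a_2 = 31, a_3 = 111, a_4 = 395, a_5 = 1407, a_6 = 5011, a_7 = 17847, a_8 = 63563, a_9 = 226383, a_10 = 806275.
So the coefficient of x^10 is 806275.

806275


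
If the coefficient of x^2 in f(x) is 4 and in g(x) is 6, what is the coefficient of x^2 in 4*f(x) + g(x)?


Scalar multiplication scales coefficients: 4 * 4 = 16.
Then add the g coefficient: 16 + 6
= 22

22


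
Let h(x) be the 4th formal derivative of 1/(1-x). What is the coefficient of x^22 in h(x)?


Differentiating 4 times: d^4/dx^4 [1/(1-x)] = 4!/(1-x)^5.
The expansion 1/(1-x)^5 = sum_{k>=0} C(k+4, 4) x^k, so the coefficient of x^n in 4!/(1-x)^5 is 4! * C(n+4, 4).
For n = 22: 24 * C(26, 4) = 24 * 14950 = 358800

358800


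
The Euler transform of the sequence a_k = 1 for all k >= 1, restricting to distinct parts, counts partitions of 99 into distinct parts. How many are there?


Partitions of 99 into distinct parts can be computed via generating function.
Product (1+x)(1+x^2)(1+x^3)...
The coefficient of x^99 = 409174

409174


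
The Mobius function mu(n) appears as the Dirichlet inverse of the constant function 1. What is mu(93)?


93 = 3 * 31 (all distinct primes).
mu(93) = (-1)^2 = 1

1


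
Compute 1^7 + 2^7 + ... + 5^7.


This power sum has a closed form given by Faulhaber's formula
sum_{k=1}^{m} k^p = (1 / (p + 1)) * sum_{j=0}^{p} C(p + 1, j) B_j m^(p + 1 - j),
but for small m direct computation is fastest:
1 + 128 + 2187 + 16384 + 78125 = 96825.

96825


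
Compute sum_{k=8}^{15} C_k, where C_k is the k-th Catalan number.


C_8 through C_15: 1430, 4862, 16796, 58786, 208012, 742900, 2674440, 9694845
Sum = 1430 + 4862 + 16796 + 58786 + 208012 + 742900 + 2674440 + 9694845
= 13402071

13402071


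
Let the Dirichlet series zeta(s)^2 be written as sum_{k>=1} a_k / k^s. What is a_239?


The Dirichlet convolution of the constant function 1 with itself gives (1 * 1)(k) = sum_{d | k} 1 = d(k), the number of positive divisors of k.
Since zeta(s) = sum_{k>=1} 1/k^s, we have zeta(s)^2 = sum_{k>=1} d(k)/k^s, so a_k = d(k).
For k = 239: the divisors are 1, 239.
Count = 2.

2


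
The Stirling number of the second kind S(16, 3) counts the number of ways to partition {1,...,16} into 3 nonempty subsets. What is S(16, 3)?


Using the explicit formula S(n,k) = (1/k!) sum_{j=0}^{k} (-1)^(k-j) C(k,j) j^n:
S(16, 3) = 7141686
Equivalently, S(n,k) is n! times the coefficient of x^n in the EGF (e^x - 1)^k / k!.

7141686


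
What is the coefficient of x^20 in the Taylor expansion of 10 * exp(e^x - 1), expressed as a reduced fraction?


exp(e^x - 1) = sum_{k>=0} Bell_k x^k / k!, where Bell_k is the k-th Bell number.
So the coefficient of x^20 is 10 * Bell_20 / 20!.
Computing: Bell_20 = 51724158235372 and 20! = 2432902008176640000, giving
10 * 51724158235372/2432902008176640000 = 263898766507/1241276534784000.

263898766507/1241276534784000


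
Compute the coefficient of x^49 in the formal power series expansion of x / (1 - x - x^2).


Let f(x) = sum_{k>=0} a_k x^k. Multiplying f(x) * (1 - x - x^2) = x and matching coefficients gives a_0 = 0, a_1 = 1, and a_k = a_{k-1} + a_{k-2} for k >= 2. These are the Fibonacci numbers F_k.
Iterating from F_0 = 0, F_1 = 1:
F_0=0, F_1=1, F_2=1, F_3=2, F_4=3, F_5=5, F_6=8, F_7=13, F_8=21, F_9=34, ...
F_49 = 7778742049.

7778742049


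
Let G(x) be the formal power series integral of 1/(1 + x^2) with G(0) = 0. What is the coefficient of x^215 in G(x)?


1/(1 + x^2) = sum_{j>=0} (-1)^j x^(2j). Integrating termwise with G(0) = 0:
G(x) = sum_{j>=0} (-1)^j x^(2j+1) / (2j+1) = arctan(x).
Only odd powers are nonzero. For x^215 write 215 = 2*107 + 1, giving
(-1)^107 / 215 = -1/215 = -1/215.

-1/215


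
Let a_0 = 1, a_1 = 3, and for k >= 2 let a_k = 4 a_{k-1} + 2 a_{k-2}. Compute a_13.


Iterating the recurrence forward:
a_0 = 1
a_1 = 3
a_2 = 4*3 + 2*1 = 14
a_3 = 4*14 + 2*3 = 62
a_4 = 4*62 + 2*14 = 276
a_5 = 4*276 + 2*62 = 1228
a_6 = 4*1228 + 2*276 = 5464
a_7 = 4*5464 + 2*1228 = 24312
a_8 = 4*24312 + 2*5464 = 108176
a_9 = 4*108176 + 2*24312 = 481328
a_10 = 4*481328 + 2*108176 = 2141664
a_11 = 4*2141664 + 2*481328 = 9529312
a_12 = 4*9529312 + 2*2141664 = 42400576
a_13 = 4*42400576 + 2*9529312 = 188660928
So a_13 = 188660928.

188660928


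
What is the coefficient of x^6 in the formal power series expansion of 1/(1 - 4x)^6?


The general identity 1/(1 - c x)^r = sum_{k>=0} c^k C(k + r - 1, r - 1) x^k follows by substituting y = c x into 1/(1 - y)^r = sum_{k>=0} C(k + r - 1, r - 1) y^k.
For c = 4, r = 6, k = 6:
4^6 * C(11, 5) = 4096 * 462 = 1892352.

1892352


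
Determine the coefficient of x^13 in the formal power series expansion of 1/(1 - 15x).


The geometric series identity gives 1/(1 - c x) = sum_{k>=0} c^k x^k, so the coefficient of x^k is c^k.
Here c = 15 and k = 13.
Computing: 15^13 = 1946195068359375

1946195068359375


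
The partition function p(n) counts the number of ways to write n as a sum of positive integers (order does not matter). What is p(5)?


Using the generating function prod_{k>=1} 1/(1-x^k), we compute p(5).
By dynamic programming over parts 1 through 5:
p(5) = 7

7


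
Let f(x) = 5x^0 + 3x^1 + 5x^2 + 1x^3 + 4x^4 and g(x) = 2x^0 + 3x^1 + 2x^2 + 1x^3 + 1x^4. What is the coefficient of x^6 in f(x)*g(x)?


Cauchy product at x^6:
5*1 + 1*1 + 4*2
= 14

14


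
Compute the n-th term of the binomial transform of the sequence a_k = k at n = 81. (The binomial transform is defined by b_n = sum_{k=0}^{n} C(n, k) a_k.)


With a_k = k, b_n = sum_{k=0}^{n} C(n, k) k. Using k * C(n, k) = n * C(n-1, k-1) gives b_n = n * sum_{k>=1} C(n-1, k-1) = n * 2^(n-1).
For n = 81: 81 * 2^80 = 81 * 1208925819614629174706176 = 97922991388784963151200256.

97922991388784963151200256


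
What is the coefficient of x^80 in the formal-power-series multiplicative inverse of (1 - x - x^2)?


Let the inverse be f(x) = sum_{k>=0} a_k x^k. From f(x) * (1 - x - x^2) = 1 and matching coefficients:
 x^0: a_0 = 1.
 x^1: a_1 - a_0 = 0, so a_1 = 1.
 x^k (k >= 2): a_k - a_{k-1} - a_{k-2} = 0, i.e. a_k = a_{k-1} + a_{k-2}.
This is the Fibonacci-type recurrence shifted so that a_0 = a_1 = 1.
Iterating: a_0=1, a_1=1, a_2=2, a_3=3, a_4=5, a_5=8, a_6=13, a_7=21, a_8=34, a_9=55, ...
a_80 = 37889062373143906.

37889062373143906


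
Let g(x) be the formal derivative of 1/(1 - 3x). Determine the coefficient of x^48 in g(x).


Differentiate termwise: d/dx sum_{k>=0} 3^k x^k = sum_{k>=1} k 3^k x^(k-1) = sum_{j>=0} (j+1) 3^(j+1) x^j.
Equivalently, d/dx [1/(1 - 3x)] = 3/(1 - 3x)^2.
For j = 48: 49 * 3^49 = 49 * 239299329230617529590083 = 11725667132300258949914067.

11725667132300258949914067


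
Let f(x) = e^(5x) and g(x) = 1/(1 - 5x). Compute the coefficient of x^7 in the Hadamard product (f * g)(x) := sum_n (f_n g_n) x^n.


Expanding: f_k = 5^k/k! (from e^(5x)) and g_k = 5^k (from 1/(1 - 5x)). So the Hadamard coefficient (f * g)_k = 5^k 5^k / k! = (25)^k / k!.
For k = 7: 25^7/7! = 6103515625/5040 = 1220703125/1008.

1220703125/1008


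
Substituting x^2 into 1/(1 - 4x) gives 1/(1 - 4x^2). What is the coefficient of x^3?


Since 1/(1 - 4x^2) only has even powers of x,
the coefficient of x^3 (odd) is 0.

0


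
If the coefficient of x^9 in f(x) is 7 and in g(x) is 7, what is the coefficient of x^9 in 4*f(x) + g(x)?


Scalar multiplication scales coefficients: 4 * 7 = 28.
Then add the g coefficient: 28 + 7
= 35

35


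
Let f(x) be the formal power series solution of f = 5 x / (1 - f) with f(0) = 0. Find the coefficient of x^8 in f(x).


Apply Lagrange inversion: f = 5 x * phi(f) with phi(t) = 1/(1 - t), so
[x^n] f = 5^n * (1/n) [t^(n-1)] phi(t)^n = 5^n * (1/n) [t^(n-1)] (1 - t)^(-n) = 5^n * (1/n) C(2n - 2, n - 1) = 5^n * C_{n-1}.
For n = 8: C_7 = C(14, 7) / 8 = 3432/8 = 429.
With the 5^8 = 390625 factor, the coefficient is 390625 * 429 = 167578125.

167578125


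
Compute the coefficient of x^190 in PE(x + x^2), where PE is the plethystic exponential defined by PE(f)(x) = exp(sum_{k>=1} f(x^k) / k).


With f(x) = x + x^2, the exponent is sum_{k>=1} (x^k + x^(2k)) / k = -ln(1 - x) - ln(1 - x^2). Exponentiating:
PE(x + x^2) = 1 / ((1 - x)(1 - x^2)).
This is the generating function for partitions of n into parts of size 1 or 2. The number of 2's can be any j in 0..95, and the rest are 1's, so
[x^190] = floor(190/2) + 1 = 96.

96


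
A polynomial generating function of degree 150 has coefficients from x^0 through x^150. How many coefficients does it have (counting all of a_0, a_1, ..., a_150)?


A polynomial of degree 150 takes the form a_0 + a_1 x + ... + a_150 x^150.
The number of coefficients is 150 + 1 = 151.

151


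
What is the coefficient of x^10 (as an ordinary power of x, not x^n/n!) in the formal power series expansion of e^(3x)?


The exponential series is e^y = sum_{k>=0} y^k / k!. Substituting y = 3x gives
e^(3x) = sum_{k>=0} 3^k x^k / k!.
So the coefficient of x^n is a^n/n! with a = 3, n = 10:
3^10 / 10! = 59049/3628800 = 729/44800

729/44800


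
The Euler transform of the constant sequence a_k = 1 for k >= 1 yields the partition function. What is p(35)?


The Euler transform converts the sequence a_k = 1 into the number of integer partitions.
Using the recurrence or dynamic programming:
p(35) = 14883

14883


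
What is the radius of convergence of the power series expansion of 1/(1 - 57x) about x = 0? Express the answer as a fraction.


Expanding 1/(1 - 57x) = sum_{k>=0} 57^k x^k, the series converges when |57x| < 1, i.e., |x| < 1/57.
So the radius of convergence is 1/57 = 1/57.

1/57


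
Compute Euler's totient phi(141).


phi(n) counts integers in [1, n] coprime to n. Using the multiplicative formula phi(n) = n * prod_{p | n} (1 - 1/p):
141 = 3 * 47, so
phi(141) = 141 * (1 - 1/3) * (1 - 1/47) = 92.

92


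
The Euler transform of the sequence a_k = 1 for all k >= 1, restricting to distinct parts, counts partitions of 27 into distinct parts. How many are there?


Partitions of 27 into distinct parts can be computed via generating function.
Product (1+x)(1+x^2)(1+x^3)...
The coefficient of x^27 = 192

192


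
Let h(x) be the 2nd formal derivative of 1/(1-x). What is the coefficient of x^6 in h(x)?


Differentiating 2 times: d^2/dx^2 [1/(1-x)] = 2!/(1-x)^3.
The expansion 1/(1-x)^3 = sum_{k>=0} C(k+2, 2) x^k, so the coefficient of x^n in 2!/(1-x)^3 is 2! * C(n+2, 2).
For n = 6: 2 * C(8, 2) = 2 * 28 = 56

56


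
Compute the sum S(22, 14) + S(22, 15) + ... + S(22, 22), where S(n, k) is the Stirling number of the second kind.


By definition, S(n, k) counts partitions of an n-set into exactly k nonempty blocks.
Computing row n = 22 for k = 14..22:
S(22, k): 3295165281331, 345615943200, 26046574004, 1404142047, 53374629, 1389850, 23485, 231, 1
Sum = 3668286728778.

3668286728778


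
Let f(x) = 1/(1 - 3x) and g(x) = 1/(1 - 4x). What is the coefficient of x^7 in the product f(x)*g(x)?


The coefficient of x^n in f*g is the Cauchy product: sum_{k=0}^{n} a^k * b^(n-k).
With a=3, b=4, n=7:
sum_{k=0}^{7} 3^k * 4^(7-k)
= 58975

58975


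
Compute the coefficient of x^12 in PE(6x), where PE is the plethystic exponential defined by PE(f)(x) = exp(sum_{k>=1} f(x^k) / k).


With f(x) = 6x, the exponent is sum_{k>=1} 6 x^k / k = 6 * (-ln(1 - x)). Exponentiating:
PE(6x) = exp(-6 ln(1 - x)) = 1/(1 - x)^6.
By the negative binomial expansion, [x^n] 1/(1 - x)^6 = C(n + 5, 5).
For n = 12: C(17, 5) = 6188.

6188


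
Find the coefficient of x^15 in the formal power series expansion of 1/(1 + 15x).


Write 1/(1 + c x) = 1/(1 - (-c) x) and apply the geometric-series identity
1/(1 - y) = sum_{k>=0} y^k to get 1/(1 + c x) = sum_{k>=0} (-c)^k x^k.
So the coefficient of x^k is (-c)^k = (-1)^k * c^k.
Here c = 15 and k = 15:
(-15)^15 = -1 * 437893890380859375 = -437893890380859375

-437893890380859375


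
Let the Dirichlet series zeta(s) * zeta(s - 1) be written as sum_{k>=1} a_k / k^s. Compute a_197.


Convolution gives a_k = sum_{d | k} d * 1 = sum_{d | k} d = sigma(k), the sum of positive divisors of k.
For k = 197, the divisors are 1, 197, so
sigma(197) = 1 + 197 = 198.

198


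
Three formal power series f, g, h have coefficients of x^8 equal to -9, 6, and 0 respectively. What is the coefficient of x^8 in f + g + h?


Series addition is componentwise:
-9 + 6 + 0
= -3

-3


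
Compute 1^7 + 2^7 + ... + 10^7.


This power sum has a closed form given by Faulhaber's formula
sum_{k=1}^{m} k^p = (1 / (p + 1)) * sum_{j=0}^{p} C(p + 1, j) B_j m^(p + 1 - j),
but for small m direct computation is fastest:
1 + 128 + 2187 + 16384 + 78125 + 279936 + 823543 + 2097152 + 4782969 + 10000000 = 18080425.

18080425


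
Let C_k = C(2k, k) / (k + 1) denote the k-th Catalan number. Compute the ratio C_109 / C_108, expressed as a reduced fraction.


Using C_k = (2k)! / (k! (k+1)!), the ratio C_{k+1}/C_k simplifies to
C_{k+1}/C_k = [(2k+2)! / ((k+1)! (k+2)!)] * [k! (k+1)! / (2k)!]
 = (2k+2)(2k+1) / ((k+1)(k+2)) = 2(2k+1) / (k+2).
For k = 108: 2(2*108 + 1) / (108 + 2) = 434/110 = 217/55.

217/55


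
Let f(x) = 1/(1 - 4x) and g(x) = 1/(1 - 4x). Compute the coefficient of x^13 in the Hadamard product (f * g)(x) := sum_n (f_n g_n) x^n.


f has coefficients f_k = 4^k and g has coefficients g_k = 4^k, so the Hadamard product has coefficient (f*g)_k = 4^k * 4^k = 16^k.
For k = 13: 16^13 = 4503599627370496.

4503599627370496


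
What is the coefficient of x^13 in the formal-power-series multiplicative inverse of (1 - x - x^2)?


Let the inverse be f(x) = sum_{k>=0} a_k x^k. From f(x) * (1 - x - x^2) = 1 and matching coefficients:
 x^0: a_0 = 1.
 x^1: a_1 - a_0 = 0, so a_1 = 1.
 x^k (k >= 2): a_k - a_{k-1} - a_{k-2} = 0, i.e. a_k = a_{k-1} + a_{k-2}.
This is the Fibonacci-type recurrence shifted so that a_0 = a_1 = 1.
Iterating: a_0=1, a_1=1, a_2=2, a_3=3, a_4=5, a_5=8, a_6=13, a_7=21, a_8=34, a_9=55, ...
a_13 = 377.

377


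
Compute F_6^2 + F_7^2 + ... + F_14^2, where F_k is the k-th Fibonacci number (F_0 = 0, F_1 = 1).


There is a standard identity sum_{k=0}^{N} F_k^2 = F_N * F_{N+1} (proved inductively from the telescoping relation F_k^2 = F_k F_{k+1} - F_{k-1} F_k). Then
sum_{k=6}^{14} F_k^2 = F_14 F_15 - F_5 F_6.
Computing: F_14 = 377, F_15 = 610, F_5 = 5, F_6 = 8.
Sum = 377 * 610 - 5 * 8 = 229930.

229930


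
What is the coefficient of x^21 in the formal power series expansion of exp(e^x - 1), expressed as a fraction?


exp(e^x - 1) is the exponential generating function for the Bell numbers Bell_k: exp(e^x - 1) = sum_{k>=0} Bell_k x^k / k!.
So the coefficient of x^21 in exp(e^x - 1) is Bell_21 / 21!.
Computing: Bell_21 = 474869816156751 and 21! = 51090942171709440000, giving
474869816156751/51090942171709440000 = 158289938718917/17030314057236480000.

158289938718917/17030314057236480000


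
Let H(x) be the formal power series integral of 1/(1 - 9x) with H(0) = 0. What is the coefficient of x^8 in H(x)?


1/(1 - 9x) = sum_{k>=0} 9^k x^k. Integrating termwise with H(0) = 0:
H(x) = sum_{k>=0} 9^k x^(k+1) / (k+1) = sum_{m>=1} 9^(m-1) x^m / m.
For m = 8: 9^7/8 = 4782969/8 = 4782969/8.

4782969/8


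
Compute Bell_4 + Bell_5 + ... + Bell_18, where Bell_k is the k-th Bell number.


Recall Bell_k counts set partitions of a k-set (with Bell_0 = 1 by convention).
Bell_4 through Bell_18: 15, 52, 203, 877, 4140, 21147, 115975, 678570, 4213597, 27644437, 190899322, 1382958545, 10480142147, 82864869804, 682076806159
Sum = 15 + 52 + 203 + 877 + 4140 + 21147 + 115975 + 678570 + 4213597 + 27644437 + 190899322 + 1382958545 + 10480142147 + 82864869804 + 682076806159 = 777028354990.

777028354990


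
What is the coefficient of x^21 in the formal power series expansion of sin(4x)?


The Maclaurin series is sin(t) = sum_{k>=0} (-1)^k t^(2k+1) / (2k+1)!, so substituting t = 4x, only odd powers of x are nonzero, with coefficient of x^(2k+1) equal to (-1)^k 4^(2k+1) / (2k+1)!.
Write 21 = 2*10 + 1, giving the coefficient (-1)^10 * 4^21 / 21! = 4398046511104/51090942171709440000 = 16777216/194896477400625.

16777216/194896477400625


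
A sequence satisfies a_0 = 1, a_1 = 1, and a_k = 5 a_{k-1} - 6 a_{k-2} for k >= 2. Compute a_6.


The characteristic equation is t^2 - 5 t + 6 = 0, with roots r_1 = 3 and r_2 = 2 (so c_1 = r_1 + r_2, c_2 = -r_1 r_2 as required).
One can use the closed form a_n = A r_1^n + B r_2^n, but direct iteration is more reliable:
a_0 = 1, a_1 = 1, a_2 = -1, a_3 = -11, a_4 = -49, a_5 = -179, a_6 = -601.
So a_6 = -601.

-601


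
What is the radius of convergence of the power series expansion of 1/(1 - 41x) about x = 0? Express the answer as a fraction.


Expanding 1/(1 - 41x) = sum_{k>=0} 41^k x^k, the series converges when |41x| < 1, i.e., |x| < 1/41.
So the radius of convergence is 1/41 = 1/41.

1/41


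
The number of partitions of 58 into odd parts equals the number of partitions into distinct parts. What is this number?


Computing partitions of 58 into odd parts (1, 3, 5, ...):
Using the generating function prod_{k>=0} 1/(1-x^(2k+1)),
the count is 8808

8808


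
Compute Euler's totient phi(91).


phi(n) counts integers in [1, n] coprime to n. Using the multiplicative formula phi(n) = n * prod_{p | n} (1 - 1/p):
91 = 7 * 13, so
phi(91) = 91 * (1 - 1/7) * (1 - 1/13) = 72.

72


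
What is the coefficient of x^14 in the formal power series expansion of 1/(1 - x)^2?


The expansion 1/(1 - x)^r = sum_{k>=0} C(k + r - 1, r - 1) x^k follows from the multiset / negative-binomial theorem (or from repeated differentiation of the geometric series).
For r = 2 and k = 14:
C(15, 1) = 1307674368000 / (1 * 87178291200) = 15.

15


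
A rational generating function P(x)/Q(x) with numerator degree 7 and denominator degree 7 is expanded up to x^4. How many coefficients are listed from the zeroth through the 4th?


Expanding up to x^4 gives the coefficients for x^0, x^1, ..., x^4.
That is 4 + 1 = 5 coefficients in total.

5


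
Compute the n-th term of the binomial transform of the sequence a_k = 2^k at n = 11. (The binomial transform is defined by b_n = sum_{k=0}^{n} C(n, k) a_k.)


With a_k = 2^k, b_n = sum_{k=0}^{n} C(n, k) 2^k = (1 + 2)^n by the binomial theorem.
For n = 11: (1 + 2)^11 = 3^11 = 177147.

177147


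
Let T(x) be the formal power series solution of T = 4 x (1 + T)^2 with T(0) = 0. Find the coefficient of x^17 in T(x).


Apply the Lagrange inversion formula: if T = 4 x * phi(T) with phi(t) = (1 + t)^2, then [x^n] T = 4^n * (1/n) [t^(n-1)] phi(t)^n = 4^n * (1/n) [t^(n-1)] (1 + t)^(2n) = 4^n * (1/n) C(2n, n-1).
Using the identity C(2n, n-1) = C(2n, n) * n / (n+1), the unscaled factor equals C(2n, n) / (n+1) = C_n, the n-th Catalan number.
For n = 17: C_17 = C(34, 17) / 18 = 2333606220/18 = 129644790.
With the 4^17 = 17179869184 factor, the coefficient is 17179869184 * 129644790 = 2227280532587151360.

2227280532587151360


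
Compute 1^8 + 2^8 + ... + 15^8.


This power sum has a closed form given by Faulhaber's formula
sum_{k=1}^{m} k^p = (1 / (p + 1)) * sum_{j=0}^{p} C(p + 1, j) B_j m^(p + 1 - j),
but for small m direct computation is fastest:
1 + 256 + 6561 + 65536 + 390625 + 1679616 + 5764801 + 16777216 + 43046721 + 100000000 + 214358881 + 429981696 + 815730721 + 1475789056 + 2562890625 = 5666482312.

5666482312


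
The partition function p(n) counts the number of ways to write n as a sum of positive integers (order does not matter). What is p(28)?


Using the generating function prod_{k>=1} 1/(1-x^k), we compute p(28).
By dynamic programming over parts 1 through 28:
p(28) = 3718

3718


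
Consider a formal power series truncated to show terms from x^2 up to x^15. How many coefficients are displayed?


From x^2 to x^15 inclusive, the count is 15 - 2 + 1 = 14.

14


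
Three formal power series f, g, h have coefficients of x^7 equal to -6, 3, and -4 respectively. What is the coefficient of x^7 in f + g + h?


Series addition is componentwise:
-6 + 3 + -4
= -7

-7


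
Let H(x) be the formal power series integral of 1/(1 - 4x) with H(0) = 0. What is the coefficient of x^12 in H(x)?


1/(1 - 4x) = sum_{k>=0} 4^k x^k. Integrating termwise with H(0) = 0:
H(x) = sum_{k>=0} 4^k x^(k+1) / (k+1) = sum_{m>=1} 4^(m-1) x^m / m.
For m = 12: 4^11/12 = 4194304/12 = 1048576/3.

1048576/3


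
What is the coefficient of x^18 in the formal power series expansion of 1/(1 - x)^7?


The negative binomial / multiset identity is
1/(1 - x)^r = sum_{k>=0} C(k + r - 1, r - 1) x^k.
Here r = 7 and k = 18, so the coefficient is
C(18 + 6, 6) = C(24, 6)
= 134596

134596


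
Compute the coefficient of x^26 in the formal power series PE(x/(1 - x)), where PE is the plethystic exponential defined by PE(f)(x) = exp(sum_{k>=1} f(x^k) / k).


For f(x) = x/(1 - x) we have
sum_{k>=1} f(x^k) / k = sum_{k>=1} (1/k) * x^k / (1 - x^k) = sum_{k, m >= 1} x^(k m) / k,
which after exponentiating simplifies to
PE(x/(1 - x)) = prod_{k>=1} 1 / (1 - x^k).
This is the generating function for the partition function p(n), so the coefficient of x^26 is p(26).
Computing p(26) by dynamic programming over parts 1, 2, ..., 26: p(26) = 2436.

2436


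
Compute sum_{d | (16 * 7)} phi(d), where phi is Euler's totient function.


First, 16 * 7 = 112. One classical identity is sum_{d | n} phi(d) = n (each k in [1, n] has a unique gcd with n, and among the k's with gcd(k, n) = n/d there are phi(d) of them). So the sum equals 112. We also verify directly:
Divisors of 112: 1, 2, 4, 7, 8, 14, 16, 28, 56, 112.
phi values: 1, 1, 2, 6, 4, 6, 8, 12, 24, 48.
Sum = 112.

112


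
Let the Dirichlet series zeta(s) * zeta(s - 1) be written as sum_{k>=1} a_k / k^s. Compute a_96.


Convolution gives a_k = sum_{d | k} d * 1 = sum_{d | k} d = sigma(k), the sum of positive divisors of k.
For k = 96, the divisors are 1, 2, 3, 4, 6, 8, 12, 16, 24, 32, 48, 96, so
sigma(96) = 1 + 2 + 3 + 4 + 6 + 8 + 12 + 16 + 24 + 32 + 48 + 96 = 252.

252


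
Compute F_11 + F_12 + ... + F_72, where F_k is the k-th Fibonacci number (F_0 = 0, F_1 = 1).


Use the identity sum_{k=0}^{N} F_k = F_{N+2} - 1 (which follows from F_{k+2} - F_{k+1} = F_k). Then
sum_{k=11}^{72} F_k = (F_{74} - 1) - (F_{12} - 1) = F_{74} - F_{12}.
Computing: F_{74} = 1304969544928657, F_{12} = 144, so
Sum = 1304969544928657 - 144 = 1304969544928513.

1304969544928513


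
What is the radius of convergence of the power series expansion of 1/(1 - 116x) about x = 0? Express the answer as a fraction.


Expanding 1/(1 - 116x) = sum_{k>=0} 116^k x^k, the series converges when |116x| < 1, i.e., |x| < 1/116.
So the radius of convergence is 1/116 = 1/116.

1/116


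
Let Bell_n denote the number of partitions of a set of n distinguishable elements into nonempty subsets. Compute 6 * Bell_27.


Bell_27 can be computed from the Bell triangle or from Dobinski's identity Bell_n = (1/e) * sum_{k>=0} k^n / k!.
Computing Bell_27 = 545717047936059989389.
Then 6 * 545717047936059989389 = 3274302287616359936334.

3274302287616359936334


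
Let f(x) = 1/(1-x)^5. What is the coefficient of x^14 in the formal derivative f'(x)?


Differentiate: d/dx [ 1/(1-x)^r ] = r / (1-x)^(r+1).
Here r = 5, so f'(x) = 5 / (1-x)^6.
The expansion of 1/(1-x)^(r+1) has coefficient of x^n equal to C(n+r, r).
So the coefficient of x^14 in f'(x) is
5 * C(19, 5) = 5 * 11628 = 58140

58140


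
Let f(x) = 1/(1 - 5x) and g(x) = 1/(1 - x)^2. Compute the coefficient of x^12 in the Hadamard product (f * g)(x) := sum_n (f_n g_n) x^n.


f has coefficients f_k = 5^k. For g = 1/(1 - x)^2 the coefficient is g_k = C(k + 1, 1) = k + 1. The Hadamard coefficient is (f * g)_k = 5^k * (k + 1).
For k = 12: 5^12 * 13 = 244140625 * 13 = 3173828125.

3173828125


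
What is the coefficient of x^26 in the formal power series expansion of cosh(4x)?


The Maclaurin series is cosh(t) = sum_{m>=0} t^(2m) / (2m)!, so substituting t = 4x, only even powers of x are nonzero, with coefficient of x^(2m) equal to 4^(2m) / (2m)!.
For x^26 the coefficient is 4^26/26! = 4503599627370496/403291461126605635584000000 = 536870912/48076088562799171875.

536870912/48076088562799171875


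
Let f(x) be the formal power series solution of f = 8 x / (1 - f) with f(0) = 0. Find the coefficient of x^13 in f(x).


Apply Lagrange inversion: f = 8 x * phi(f) with phi(t) = 1/(1 - t), so
[x^n] f = 8^n * (1/n) [t^(n-1)] phi(t)^n = 8^n * (1/n) [t^(n-1)] (1 - t)^(-n) = 8^n * (1/n) C(2n - 2, n - 1) = 8^n * C_{n-1}.
For n = 13: C_12 = C(24, 12) / 13 = 2704156/13 = 208012.
With the 8^13 = 549755813888 factor, the coefficient is 549755813888 * 208012 = 114355806358470656.

114355806358470656


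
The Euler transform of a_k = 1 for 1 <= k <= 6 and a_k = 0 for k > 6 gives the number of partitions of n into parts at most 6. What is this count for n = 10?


Partitions of 10 into parts at most 6:
Using generating function (1-x)^(-1)(1-x^2)^(-1)...(1-x^6)^(-1),
the coefficient of x^10 = 35

35


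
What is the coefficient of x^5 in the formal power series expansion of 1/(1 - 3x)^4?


The general identity 1/(1 - c x)^r = sum_{k>=0} c^k C(k + r - 1, r - 1) x^k follows by substituting y = c x into 1/(1 - y)^r = sum_{k>=0} C(k + r - 1, r - 1) y^k.
For c = 3, r = 4, k = 5:
3^5 * C(8, 3) = 243 * 56 = 13608.

13608


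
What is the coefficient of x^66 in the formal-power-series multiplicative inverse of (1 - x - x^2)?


Let the inverse be f(x) = sum_{k>=0} a_k x^k. From f(x) * (1 - x - x^2) = 1 and matching coefficients:
 x^0: a_0 = 1.
 x^1: a_1 - a_0 = 0, so a_1 = 1.
 x^k (k >= 2): a_k - a_{k-1} - a_{k-2} = 0, i.e. a_k = a_{k-1} + a_{k-2}.
This is the Fibonacci-type recurrence shifted so that a_0 = a_1 = 1.
Iterating: a_0=1, a_1=1, a_2=2, a_3=3, a_4=5, a_5=8, a_6=13, a_7=21, a_8=34, a_9=55, ...
a_66 = 44945570212853.

44945570212853


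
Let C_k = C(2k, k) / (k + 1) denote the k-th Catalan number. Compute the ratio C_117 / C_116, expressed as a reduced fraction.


Using C_k = (2k)! / (k! (k+1)!), the ratio C_{k+1}/C_k simplifies to
C_{k+1}/C_k = [(2k+2)! / ((k+1)! (k+2)!)] * [k! (k+1)! / (2k)!]
 = (2k+2)(2k+1) / ((k+1)(k+2)) = 2(2k+1) / (k+2).
For k = 116: 2(2*116 + 1) / (116 + 2) = 466/118 = 233/59.

233/59


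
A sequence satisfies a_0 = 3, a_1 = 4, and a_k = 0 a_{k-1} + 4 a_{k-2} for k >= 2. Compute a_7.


The characteristic equation is t^2 - 0 t - 4 = 0, with roots r_1 = 2 and r_2 = -2 (so c_1 = r_1 + r_2, c_2 = -r_1 r_2 as required).
One can use the closed form a_n = A r_1^n + B r_2^n, but direct iteration is more reliable:
a_0 = 3, a_1 = 4, a_2 = 12, a_3 = 16, a_4 = 48, a_5 = 64, a_6 = 192, a_7 = 256.
So a_7 = 256.

256


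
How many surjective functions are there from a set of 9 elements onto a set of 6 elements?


By inclusion-exclusion on which target elements are missed, the number of surjections from an n-set onto a k-set is
surj(n, k) = sum_{j=0}^{k} (-1)^j C(k, j) (k - j)^n.
Equivalently surj(n, k) = k! * S(n, k), where S(n, k) is the Stirling number of the second kind.
For n = 9, k = 6:
S(9, 6) = 2646, so
surj = 6! * 2646 = 720 * 2646 = 1905120.

1905120


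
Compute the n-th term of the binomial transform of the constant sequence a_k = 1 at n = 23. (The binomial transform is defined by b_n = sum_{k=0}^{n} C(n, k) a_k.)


With a_k = 1 for all k, b_n = sum_{k=0}^{n} C(n, k) = 2^n by the binomial theorem.
For n = 23: 2^23 = 8388608.

8388608


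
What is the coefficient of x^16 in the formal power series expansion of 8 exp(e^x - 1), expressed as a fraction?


exp(e^x - 1) is the exponential generating function for the Bell numbers Bell_k: exp(e^x - 1) = sum_{k>=0} Bell_k x^k / k!.
So the coefficient of x^16 in 8 exp(e^x - 1) is 8 Bell_16 / 16!.
Computing: Bell_16 = 10480142147 and 16! = 20922789888000, giving
8 * 10480142147/20922789888000 = 10480142147/2615348736000.

10480142147/2615348736000


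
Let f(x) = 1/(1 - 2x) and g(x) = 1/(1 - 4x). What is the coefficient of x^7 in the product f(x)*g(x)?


The coefficient of x^n in f*g is the Cauchy product: sum_{k=0}^{n} a^k * b^(n-k).
With a=2, b=4, n=7:
sum_{k=0}^{7} 2^k * 4^(7-k)
= 32640

32640


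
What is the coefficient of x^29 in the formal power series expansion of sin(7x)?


The Maclaurin series is sin(t) = sum_{k>=0} (-1)^k t^(2k+1) / (2k+1)!, so substituting t = 7x, only odd powers of x are nonzero, with coefficient of x^(2k+1) equal to (-1)^k 7^(2k+1) / (2k+1)!.
Write 29 = 2*14 + 1, giving the coefficient (-1)^14 * 7^29 / 29! = 3219905755813179726837607/8841761993739701954543616000000 = 1341068619663964900807/3682533108596294025216000000.

1341068619663964900807/3682533108596294025216000000


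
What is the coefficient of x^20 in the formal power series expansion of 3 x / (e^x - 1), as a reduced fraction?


The exponential generating function for Bernoulli numbers is
x / (e^x - 1) = sum_{k>=0} B_k x^k / k!.
So the coefficient of x^20 in 3 x / (e^x - 1) is 3 B_20 / 20!.
Computing: B_20 = -174611/330, 20! = 2432902008176640000, giving
3 * -174611/330 / 2432902008176640000 = -174611/267619220899430400000.

-174611/267619220899430400000


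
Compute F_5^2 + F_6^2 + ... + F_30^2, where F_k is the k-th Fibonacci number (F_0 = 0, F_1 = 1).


There is a standard identity sum_{k=0}^{N} F_k^2 = F_N * F_{N+1} (proved inductively from the telescoping relation F_k^2 = F_k F_{k+1} - F_{k-1} F_k). Then
sum_{k=5}^{30} F_k^2 = F_30 F_31 - F_4 F_5.
Computing: F_30 = 832040, F_31 = 1346269, F_4 = 3, F_5 = 5.
Sum = 832040 * 1346269 - 3 * 5 = 1120149658745.

1120149658745


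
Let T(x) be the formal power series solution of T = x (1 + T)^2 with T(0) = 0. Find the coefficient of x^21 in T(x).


Apply the Lagrange inversion formula: if T = x * phi(T) with phi(t) = (1 + t)^2, then [x^n] T = (1/n) [t^(n-1)] phi(t)^n = (1/n) [t^(n-1)] (1 + t)^(2n) = (1/n) C(2n, n-1).
Using the identity C(2n, n-1) = C(2n, n) * n / (n+1), the unscaled factor equals C(2n, n) / (n+1) = C_n, the n-th Catalan number.
For n = 21: C_21 = C(42, 21) / 22 = 538257874440/22 = 24466267020 = 24466267020.

24466267020


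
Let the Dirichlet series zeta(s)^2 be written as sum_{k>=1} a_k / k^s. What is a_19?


The Dirichlet convolution of the constant function 1 with itself gives (1 * 1)(k) = sum_{d | k} 1 = d(k), the number of positive divisors of k.
Since zeta(s) = sum_{k>=1} 1/k^s, we have zeta(s)^2 = sum_{k>=1} d(k)/k^s, so a_k = d(k).
For k = 19: the divisors are 1, 19.
Count = 2.

2


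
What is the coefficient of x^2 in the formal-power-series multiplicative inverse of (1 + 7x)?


The inverse is 1/(1 + 7x). Apply the geometric identity 1/(1 - y) = sum_{k>=0} y^k with y = -7x:
1/(1 + 7x) = sum_{k>=0} (-7)^k x^k.
So the coefficient of x^2 is (-7)^2 = 49.

49


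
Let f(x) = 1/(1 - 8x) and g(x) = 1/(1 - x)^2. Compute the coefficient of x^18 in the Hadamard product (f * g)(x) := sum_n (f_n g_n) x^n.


f has coefficients f_k = 8^k. For g = 1/(1 - x)^2 the coefficient is g_k = C(k + 1, 1) = k + 1. The Hadamard coefficient is (f * g)_k = 8^k * (k + 1).
For k = 18: 8^18 * 19 = 18014398509481984 * 19 = 342273571680157696.

342273571680157696


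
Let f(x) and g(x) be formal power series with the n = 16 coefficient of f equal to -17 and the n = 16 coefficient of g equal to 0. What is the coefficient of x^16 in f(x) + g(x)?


Addition of formal power series is termwise.
The coefficient of x^16 in f + g = -17 + 0
= -17

-17


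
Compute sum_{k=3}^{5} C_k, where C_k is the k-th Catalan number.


C_3 through C_5: 5, 14, 42
Sum = 5 + 14 + 42
= 61

61


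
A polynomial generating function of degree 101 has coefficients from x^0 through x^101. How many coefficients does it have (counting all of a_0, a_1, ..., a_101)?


A polynomial of degree 101 takes the form a_0 + a_1 x + ... + a_101 x^101.
The number of coefficients is 101 + 1 = 102.

102


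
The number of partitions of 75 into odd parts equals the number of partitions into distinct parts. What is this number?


Computing partitions of 75 into odd parts (1, 3, 5, ...):
Using the generating function prod_{k>=0} 1/(1-x^(2k+1)),
the count is 48446

48446


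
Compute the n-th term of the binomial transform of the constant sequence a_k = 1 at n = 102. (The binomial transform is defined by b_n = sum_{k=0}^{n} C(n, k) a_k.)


With a_k = 1 for all k, b_n = sum_{k=0}^{n} C(n, k) = 2^n by the binomial theorem.
For n = 102: 2^102 = 5070602400912917605986812821504.

5070602400912917605986812821504


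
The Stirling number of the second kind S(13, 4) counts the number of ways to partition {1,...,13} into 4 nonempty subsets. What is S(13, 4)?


Using the explicit formula S(n,k) = (1/k!) sum_{j=0}^{k} (-1)^(k-j) C(k,j) j^n:
S(13, 4) = 2532530
Equivalently, S(n,k) is n! times the coefficient of x^n in the EGF (e^x - 1)^k / k!.

2532530
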